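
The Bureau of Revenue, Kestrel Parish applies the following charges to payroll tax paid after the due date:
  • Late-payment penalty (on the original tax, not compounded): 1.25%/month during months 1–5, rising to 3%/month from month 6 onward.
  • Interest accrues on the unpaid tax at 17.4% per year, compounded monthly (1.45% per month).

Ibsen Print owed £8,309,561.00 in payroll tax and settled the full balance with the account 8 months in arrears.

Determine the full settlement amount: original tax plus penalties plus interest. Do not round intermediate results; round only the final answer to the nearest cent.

£10,591,041.16

Penalty, months 1–5: 5 × 1.25% × £8,309,561.00 = £519,347.56…
Penalty, months 6–8: 3 × 3% × £8,309,561.00 = £747,860.49
Interest: £8,309,561.00 × ((1 + 0.0145)^8 − 1) = £8,309,561.00 × 0.1220609… = £1,014,272.1080…
Total = £8,309,561.00 + £1,267,208.0525 + £1,014,272.1080… = £10,591,041.16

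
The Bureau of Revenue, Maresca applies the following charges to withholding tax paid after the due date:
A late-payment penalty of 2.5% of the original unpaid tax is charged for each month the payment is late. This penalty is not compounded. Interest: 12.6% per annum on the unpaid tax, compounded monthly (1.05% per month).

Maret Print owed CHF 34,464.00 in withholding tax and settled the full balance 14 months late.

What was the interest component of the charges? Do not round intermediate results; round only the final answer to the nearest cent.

CHF 5,426.93

Interest: CHF 34,464.00 × ((1 + 0.0105)^14 − 1) = CHF 34,464.00 × 0.1574666… = CHF 5,426.9273…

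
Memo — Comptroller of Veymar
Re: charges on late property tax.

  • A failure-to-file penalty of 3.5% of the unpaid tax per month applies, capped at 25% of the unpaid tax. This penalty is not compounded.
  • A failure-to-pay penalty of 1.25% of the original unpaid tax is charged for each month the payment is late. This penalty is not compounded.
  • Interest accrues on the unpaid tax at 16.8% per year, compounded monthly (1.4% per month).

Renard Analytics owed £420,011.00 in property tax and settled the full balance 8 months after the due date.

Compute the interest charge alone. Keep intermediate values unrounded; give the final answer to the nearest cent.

Interest: £420,011.00 × ((1 + 0.014)^8 − 1) = £420,011.00 × 0.1176444… = £49,411.9351…

£49,411.94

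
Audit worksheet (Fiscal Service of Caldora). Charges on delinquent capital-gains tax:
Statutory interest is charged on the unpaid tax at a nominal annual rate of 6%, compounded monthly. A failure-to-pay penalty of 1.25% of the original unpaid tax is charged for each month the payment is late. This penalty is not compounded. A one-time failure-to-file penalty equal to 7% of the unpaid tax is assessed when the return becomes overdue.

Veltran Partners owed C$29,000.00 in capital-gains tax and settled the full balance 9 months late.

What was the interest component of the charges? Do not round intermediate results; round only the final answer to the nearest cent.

Interest (6%/yr ÷ 12 = 0.5%/month): C$29,000.00 × ((1 + 0.005)^9 − 1) = C$1,331.4068…

C$1,331.41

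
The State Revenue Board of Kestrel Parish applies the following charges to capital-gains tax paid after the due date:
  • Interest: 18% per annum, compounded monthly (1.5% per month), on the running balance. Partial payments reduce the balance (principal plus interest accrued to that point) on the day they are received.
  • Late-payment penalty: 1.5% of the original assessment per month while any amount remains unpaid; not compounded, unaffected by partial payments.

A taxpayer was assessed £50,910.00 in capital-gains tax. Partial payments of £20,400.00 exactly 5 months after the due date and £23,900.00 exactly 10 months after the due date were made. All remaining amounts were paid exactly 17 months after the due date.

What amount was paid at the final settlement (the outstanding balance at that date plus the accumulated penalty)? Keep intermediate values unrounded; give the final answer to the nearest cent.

Balance at month 5: £50,910.0000 × (1 + 0.015)^5 = £54,844.5286…
After £20,400.00 payment: £54,844.5286… − £20,400.00 = £34,444.5286…
Balance at month 10: £34,444.5286… × (1 + 0.015)^5 = £37,106.5397…
After £23,900.00 payment: £37,106.5397… − £23,900.00 = £13,206.5397…
Balance at month 17: £13,206.5397… × (1 + 0.015)^7 = £14,657.2109…
Penalty: 17 × 1.5% × £50,910.00 = £12,982.05
Final settlement = outstanding balance + penalty = £14,657.2109… + £12,982.05 = £27,639.26

£27,639.26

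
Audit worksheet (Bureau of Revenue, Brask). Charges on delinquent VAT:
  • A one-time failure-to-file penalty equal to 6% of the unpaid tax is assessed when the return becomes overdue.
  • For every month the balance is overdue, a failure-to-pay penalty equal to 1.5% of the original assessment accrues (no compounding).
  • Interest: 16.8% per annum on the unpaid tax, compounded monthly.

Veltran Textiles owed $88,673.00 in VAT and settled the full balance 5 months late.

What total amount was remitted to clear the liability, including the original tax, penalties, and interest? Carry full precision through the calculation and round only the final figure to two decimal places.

$107,027.21

Failure-to-file penalty: 6% × $88,673.00 = $5,320.38
Failure-to-pay penalty = 1.5% × $88,673.00 × 5 mo = $6,650.48…
Interest (16.8%/yr ÷ 12 = 1.4%/month): $88,673.00 × ((1 + 0.014)^5 − 1) = $6,383.3593…
Total = $88,673.00 + $11,970.8550 + $6,383.3593… = $107,027.21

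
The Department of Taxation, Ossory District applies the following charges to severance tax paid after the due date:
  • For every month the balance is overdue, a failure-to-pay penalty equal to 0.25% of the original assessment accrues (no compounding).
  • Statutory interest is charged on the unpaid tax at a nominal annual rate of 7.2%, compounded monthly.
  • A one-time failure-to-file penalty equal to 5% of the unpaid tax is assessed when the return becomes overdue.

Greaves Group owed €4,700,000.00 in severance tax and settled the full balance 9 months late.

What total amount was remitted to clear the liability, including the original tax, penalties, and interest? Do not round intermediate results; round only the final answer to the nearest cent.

€5,300,727.25

Failure-to-file penalty: 5% × €4,700,000.00 = €235,000.00
Failure-to-pay penalty: 9 × 0.25% × €4,700,000.00 = €105,750.00
Interest (7.2%/yr ÷ 12 = 0.6%/month): €4,700,000.00 × ((1 + 0.006)^9 − 1) = €259,977.2489…
Total = €4,700,000.00 + €340,750.0000 + €259,977.2489… = €5,300,727.25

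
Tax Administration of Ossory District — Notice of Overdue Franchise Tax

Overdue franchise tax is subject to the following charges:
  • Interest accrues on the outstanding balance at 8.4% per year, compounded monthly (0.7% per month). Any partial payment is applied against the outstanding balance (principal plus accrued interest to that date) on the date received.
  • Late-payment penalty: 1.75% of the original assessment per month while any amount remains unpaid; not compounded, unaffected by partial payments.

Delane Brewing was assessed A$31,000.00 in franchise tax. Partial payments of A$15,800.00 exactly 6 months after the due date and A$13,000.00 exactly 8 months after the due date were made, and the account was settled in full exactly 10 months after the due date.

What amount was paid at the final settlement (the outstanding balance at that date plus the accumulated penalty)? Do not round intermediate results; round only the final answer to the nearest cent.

A$9,234.94

Balance at month 6: A$31,000.0000 × (1 + 0.007)^6 = A$32,324.9988…
After A$15,800.00 payment: A$32,324.9988… − A$15,800.00 = A$16,524.9988…
Balance at month 8: A$16,524.9988… × (1 + 0.007)^2 = A$16,757.1585…
After A$13,000.00 payment: A$16,757.1585… − A$13,000.00 = A$3,757.1585…
Balance at month 10: A$3,757.1585… × (1 + 0.007)^2 = A$3,809.9428…
Penalty: 10 × 1.75% × A$31,000.00 = A$5,425.00
Final settlement = outstanding balance + penalty = A$3,809.9428… + A$5,425.00 = A$9,234.94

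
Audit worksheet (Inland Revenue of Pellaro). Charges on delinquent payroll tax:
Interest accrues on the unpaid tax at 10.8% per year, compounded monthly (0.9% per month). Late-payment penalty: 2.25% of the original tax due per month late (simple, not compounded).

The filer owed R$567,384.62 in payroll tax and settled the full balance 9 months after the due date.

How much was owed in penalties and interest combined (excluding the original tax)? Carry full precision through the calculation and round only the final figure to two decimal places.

Late-payment penalty = 2.25% × R$567,384.62 × 9 mo = R$114,895.39…
Interest: R$567,384.62 × ((1 + 0.009)^9 − 1) = R$567,384.62 × 0.0839781… = R$47,647.8654…
Penalties + interest = R$114,895.3856… + R$47,647.8654… = R$162,543.25

R$162,543.25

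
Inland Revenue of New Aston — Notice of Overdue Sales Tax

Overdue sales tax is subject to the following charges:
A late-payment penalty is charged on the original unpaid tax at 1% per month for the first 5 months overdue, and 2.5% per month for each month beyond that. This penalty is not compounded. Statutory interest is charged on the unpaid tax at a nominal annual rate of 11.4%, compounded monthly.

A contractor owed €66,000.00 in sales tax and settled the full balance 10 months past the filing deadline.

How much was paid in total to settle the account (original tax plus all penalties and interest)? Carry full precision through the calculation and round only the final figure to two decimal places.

€84,094.95

Penalty, months 1–5: 5 × 1% × €66,000.00 = €3,300.00
Penalty, months 6–10: 5 × 2.5% × €66,000.00 = €8,250.00
Interest (11.4%/yr ÷ 12 = 0.95%/month): €66,000.00 × ((1 + 0.0095)^10 − 1) = €6,544.9471…
Total = €66,000.00 + €11,550.0000 + €6,544.9471… = €84,094.95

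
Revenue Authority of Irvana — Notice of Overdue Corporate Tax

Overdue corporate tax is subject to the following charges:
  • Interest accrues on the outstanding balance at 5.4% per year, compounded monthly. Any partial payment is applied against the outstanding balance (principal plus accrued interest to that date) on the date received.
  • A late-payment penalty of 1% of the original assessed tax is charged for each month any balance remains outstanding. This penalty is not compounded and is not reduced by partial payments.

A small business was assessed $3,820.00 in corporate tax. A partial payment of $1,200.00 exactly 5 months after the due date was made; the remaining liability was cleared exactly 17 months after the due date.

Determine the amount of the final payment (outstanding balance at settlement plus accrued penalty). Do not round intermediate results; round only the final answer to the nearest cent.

Monthly rate = 5.4% ÷ 12 = 0.45%
Balance at month 5: $3,820.0000 × (1 + 0.0045)^5 = $3,906.7270…
After $1,200.00 payment: $3,906.7270… − $1,200.00 = $2,706.7270…
Balance at month 17: $2,706.7270… × (1 + 0.0045)^12 = $2,856.5627…
Penalty: 17 × 1% × $3,820.00 = $649.40
Final settlement = outstanding balance + penalty = $2,856.5627… + $649.40 = $3,505.96

$3,505.96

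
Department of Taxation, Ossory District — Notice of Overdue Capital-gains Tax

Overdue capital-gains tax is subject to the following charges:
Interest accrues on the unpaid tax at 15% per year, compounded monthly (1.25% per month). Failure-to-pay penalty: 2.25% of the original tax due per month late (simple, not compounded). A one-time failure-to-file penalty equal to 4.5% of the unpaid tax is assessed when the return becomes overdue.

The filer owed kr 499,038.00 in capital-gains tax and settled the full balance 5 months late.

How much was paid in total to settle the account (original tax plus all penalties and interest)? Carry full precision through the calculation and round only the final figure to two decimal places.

kr 609,615.91

Failure-to-file penalty: 4.5% × kr 499,038.00 = kr 22,456.71
Failure-to-pay penalty = 2.25% × kr 499,038.00 × 5 mo = kr 56,141.78…
Interest: kr 499,038.00 × ((1 + 0.0125)^5 − 1) = kr 499,038.00 × 0.0640822… = kr 31,979.4298…
Total = kr 499,038.00 + kr 78,598.4850 + kr 31,979.4298… = kr 609,615.91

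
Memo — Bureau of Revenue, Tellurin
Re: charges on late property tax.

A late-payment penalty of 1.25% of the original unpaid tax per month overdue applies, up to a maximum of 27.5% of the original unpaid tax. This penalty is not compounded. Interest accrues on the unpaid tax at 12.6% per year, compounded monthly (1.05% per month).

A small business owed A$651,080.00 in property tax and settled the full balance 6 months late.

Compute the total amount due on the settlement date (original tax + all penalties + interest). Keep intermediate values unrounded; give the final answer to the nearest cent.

A$742,020.96

Penalty: 6 × 1.25% × A$651,080.00 = A$48,831.00 (below the 27.5% cap of A$179,047.00)
Interest: A$651,080.00 × ((1 + 0.0105)^6 − 1) = A$651,080.00 × 0.0646771… = A$42,109.9569…
Total = A$651,080.00 + A$48,831.0000 + A$42,109.9569… = A$742,020.96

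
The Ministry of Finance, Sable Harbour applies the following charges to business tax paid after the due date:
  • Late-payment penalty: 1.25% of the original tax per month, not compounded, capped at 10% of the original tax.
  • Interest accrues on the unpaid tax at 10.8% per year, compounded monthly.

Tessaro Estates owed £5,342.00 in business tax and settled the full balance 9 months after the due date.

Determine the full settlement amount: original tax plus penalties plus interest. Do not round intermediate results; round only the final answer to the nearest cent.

£6,324.81

Penalty (uncapped): 9 × 1.25% × £5,342.00 = £600.98…; cap = 10% × £5,342.00 = £534.20 → penalty = £534.20
Interest (10.8%/yr ÷ 12 = 0.9%/month): £5,342.00 × ((1 + 0.009)^9 − 1) = £448.6109…
Total = £5,342.00 + £534.2000 + £448.6109… = £6,324.81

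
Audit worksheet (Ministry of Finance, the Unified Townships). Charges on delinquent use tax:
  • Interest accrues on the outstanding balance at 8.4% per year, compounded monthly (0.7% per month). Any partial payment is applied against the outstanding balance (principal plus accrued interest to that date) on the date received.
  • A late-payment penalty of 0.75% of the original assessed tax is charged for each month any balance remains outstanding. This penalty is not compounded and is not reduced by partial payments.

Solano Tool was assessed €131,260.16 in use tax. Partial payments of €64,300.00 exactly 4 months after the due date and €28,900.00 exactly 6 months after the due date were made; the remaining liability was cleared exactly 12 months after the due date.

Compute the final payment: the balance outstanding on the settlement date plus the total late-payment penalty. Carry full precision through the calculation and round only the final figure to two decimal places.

€56,408.48

Balance at month 4: €131,260.1600 × (1 + 0.007)^4 = €134,974.2154…
After €64,300.00 payment: €134,974.2154… − €64,300.00 = €70,674.2154…
Balance at month 6: €70,674.2154… × (1 + 0.007)^2 = €71,667.1174…
After €28,900.00 payment: €71,667.1174… − €28,900.00 = €42,767.1174…
Balance at month 12: €42,767.1174… × (1 + 0.007)^6 = €44,595.0651…
Penalty: 12 × 0.75% × €131,260.16 = €11,813.41…
Final settlement = outstanding balance + penalty = €44,595.0651… + €11,813.41… = €56,408.48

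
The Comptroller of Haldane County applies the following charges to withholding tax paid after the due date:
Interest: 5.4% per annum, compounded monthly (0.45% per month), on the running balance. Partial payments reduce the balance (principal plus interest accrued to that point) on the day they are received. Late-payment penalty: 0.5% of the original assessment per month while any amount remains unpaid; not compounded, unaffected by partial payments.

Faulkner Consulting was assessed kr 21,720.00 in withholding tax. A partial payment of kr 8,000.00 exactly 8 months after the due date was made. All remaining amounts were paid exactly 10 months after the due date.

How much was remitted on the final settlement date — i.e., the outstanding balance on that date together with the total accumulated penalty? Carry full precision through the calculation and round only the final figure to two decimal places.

Balance at month 8: kr 21,720.0000 × (1 + 0.0045)^8 = kr 22,514.3467…
After kr 8,000.00 payment: kr 22,514.3467… − kr 8,000.00 = kr 14,514.3467…
Balance at month 10: kr 14,514.3467… × (1 + 0.0045)^2 = kr 14,645.2697…
Penalty: 10 × 0.5% × kr 21,720.00 = kr 1,086.00
Final settlement = outstanding balance + penalty = kr 14,645.2697… + kr 1,086.00 = kr 15,731.27

kr 15,731.27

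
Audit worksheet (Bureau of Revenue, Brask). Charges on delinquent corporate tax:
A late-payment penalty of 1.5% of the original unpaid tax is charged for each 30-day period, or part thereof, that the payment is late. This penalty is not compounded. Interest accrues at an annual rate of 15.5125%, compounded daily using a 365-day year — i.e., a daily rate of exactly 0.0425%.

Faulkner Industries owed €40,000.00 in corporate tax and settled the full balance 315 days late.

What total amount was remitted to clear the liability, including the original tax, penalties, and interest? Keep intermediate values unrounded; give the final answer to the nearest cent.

Penalty periods: ⌈315/30⌉ = 11; penalty = 11 × 1.5% × €40,000.00 = €6,600.00
Interest: €40,000.00 × ((1 + 0.000425)^315 − 1) = €40,000.00 × 0.14321739… = €5,728.6956…
Total = €40,000.00 + €6,600.0000 + €5,728.6956… = €52,328.70

€52,328.70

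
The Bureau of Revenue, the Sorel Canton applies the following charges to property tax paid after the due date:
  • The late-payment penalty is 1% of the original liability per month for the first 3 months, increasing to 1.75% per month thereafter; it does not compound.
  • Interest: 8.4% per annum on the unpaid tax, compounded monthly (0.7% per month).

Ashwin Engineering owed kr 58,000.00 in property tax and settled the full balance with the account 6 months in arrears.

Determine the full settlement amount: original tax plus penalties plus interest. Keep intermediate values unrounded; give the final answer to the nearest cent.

kr 65,264.03

Penalty, months 1–3: 3 × 1% × kr 58,000.00 = kr 1,740.00
Penalty, months 4–6: 3 × 1.75% × kr 58,000.00 = kr 3,045.00
Interest: kr 58,000.00 × ((1 + 0.007)^6 − 1) = kr 58,000.00 × 0.0427419… = kr 2,479.0300…
Total = kr 58,000.00 + kr 4,785.0000 + kr 2,479.0300… = kr 65,264.03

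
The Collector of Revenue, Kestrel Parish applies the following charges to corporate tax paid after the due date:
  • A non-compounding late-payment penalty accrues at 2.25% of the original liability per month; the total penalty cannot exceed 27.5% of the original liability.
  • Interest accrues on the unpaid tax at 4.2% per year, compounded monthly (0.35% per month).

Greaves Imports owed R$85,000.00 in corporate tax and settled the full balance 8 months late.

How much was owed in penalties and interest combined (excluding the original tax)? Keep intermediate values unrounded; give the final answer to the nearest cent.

Penalty: 8 × 2.25% × R$85,000.00 = R$15,300.00 (below the 27.5% cap of R$23,375.00)
Interest: R$85,000.00 × ((1 + 0.0035)^8 − 1) = R$85,000.00 × 0.0283454… = R$2,409.3600…
Penalties + interest = R$15,300.0000 + R$2,409.3600… = R$17,709.36

R$17,709.36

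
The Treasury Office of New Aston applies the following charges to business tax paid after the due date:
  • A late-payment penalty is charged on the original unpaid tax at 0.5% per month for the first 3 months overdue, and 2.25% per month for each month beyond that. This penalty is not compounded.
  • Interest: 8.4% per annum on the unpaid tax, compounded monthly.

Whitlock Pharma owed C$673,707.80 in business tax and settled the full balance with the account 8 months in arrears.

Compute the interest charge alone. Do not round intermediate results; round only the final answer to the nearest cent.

C$38,665.02

Interest (8.4%/yr ÷ 12 = 0.7%/month): C$673,707.80 × ((1 + 0.007)^8 − 1) = C$38,665.0183…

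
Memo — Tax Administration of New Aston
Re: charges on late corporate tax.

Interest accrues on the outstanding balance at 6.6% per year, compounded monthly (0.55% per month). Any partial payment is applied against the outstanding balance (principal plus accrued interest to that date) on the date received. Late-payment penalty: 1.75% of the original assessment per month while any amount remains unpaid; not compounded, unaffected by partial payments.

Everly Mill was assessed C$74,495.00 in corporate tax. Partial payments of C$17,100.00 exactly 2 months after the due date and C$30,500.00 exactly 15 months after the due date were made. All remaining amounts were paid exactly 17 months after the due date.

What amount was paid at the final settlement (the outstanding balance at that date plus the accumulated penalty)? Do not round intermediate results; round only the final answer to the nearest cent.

C$54,534.81

Balance at month 2: C$74,495.0000 × (1 + 0.0055)^2 = C$75,316.6985…
After C$17,100.00 payment: C$75,316.6985… − C$17,100.00 = C$58,216.6985…
Balance at month 15: C$58,216.6985… × (1 + 0.0055)^13 = C$62,519.3633…
After C$30,500.00 payment: C$62,519.3633… − C$30,500.00 = C$32,019.3633…
Balance at month 17: C$32,019.3633… × (1 + 0.0055)^2 = C$32,372.5449…
Penalty: 17 × 1.75% × C$74,495.00 = C$22,162.26…
Final settlement = outstanding balance + penalty = C$32,372.5449… + C$22,162.26… = C$54,534.81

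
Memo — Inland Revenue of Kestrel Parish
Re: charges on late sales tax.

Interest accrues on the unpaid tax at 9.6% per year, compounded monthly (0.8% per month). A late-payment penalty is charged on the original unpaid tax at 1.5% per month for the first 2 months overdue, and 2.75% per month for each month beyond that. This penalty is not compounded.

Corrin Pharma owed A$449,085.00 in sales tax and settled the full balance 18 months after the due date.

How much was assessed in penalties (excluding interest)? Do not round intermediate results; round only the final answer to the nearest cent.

Penalty, months 1–2: 2 × 1.5% × A$449,085.00 = A$13,472.55
Penalty, months 3–18: 16 × 2.75% × A$449,085.00 = A$197,597.40
Total penalty = A$13,472.55 + A$197,597.40 = A$211,069.95

A$211,069.95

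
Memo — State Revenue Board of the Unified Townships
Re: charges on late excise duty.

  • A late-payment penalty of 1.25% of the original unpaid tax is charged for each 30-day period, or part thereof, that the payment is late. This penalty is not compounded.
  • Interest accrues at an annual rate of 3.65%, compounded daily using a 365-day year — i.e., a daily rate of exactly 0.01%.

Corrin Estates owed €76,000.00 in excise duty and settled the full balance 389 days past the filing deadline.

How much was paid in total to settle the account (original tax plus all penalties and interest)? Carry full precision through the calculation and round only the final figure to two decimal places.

€91,364.50

Penalty periods: ⌈389/30⌉ = 13; penalty = 13 × 1.25% × €76,000.00 = €12,350.00
Interest: €76,000.00 × ((1 + 0.0001)^389 − 1) = €76,000.00 × 0.03966449… = €3,014.5012…
Total = €76,000.00 + €12,350.0000 + €3,014.5012… = €91,364.50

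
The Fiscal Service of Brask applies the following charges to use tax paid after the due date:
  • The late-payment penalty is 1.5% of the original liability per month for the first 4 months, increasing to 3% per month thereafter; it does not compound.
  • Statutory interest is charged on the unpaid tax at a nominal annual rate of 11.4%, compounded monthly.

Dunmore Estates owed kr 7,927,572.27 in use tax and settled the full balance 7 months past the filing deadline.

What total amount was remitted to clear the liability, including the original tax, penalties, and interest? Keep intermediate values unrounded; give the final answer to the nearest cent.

kr 9,659,156.56

Penalty, months 1–4: 4 × 1.5% × kr 7,927,572.27 = kr 475,654.34…
Penalty, months 5–7: 3 × 3% × kr 7,927,572.27 = kr 713,481.50…
Interest (11.4%/yr ÷ 12 = 0.95%/month): kr 7,927,572.27 × ((1 + 0.0095)^7 − 1) = kr 542,448.4518…
Total = kr 7,927,572.27 + kr 1,189,135.8405 + kr 542,448.4518… = kr 9,659,156.56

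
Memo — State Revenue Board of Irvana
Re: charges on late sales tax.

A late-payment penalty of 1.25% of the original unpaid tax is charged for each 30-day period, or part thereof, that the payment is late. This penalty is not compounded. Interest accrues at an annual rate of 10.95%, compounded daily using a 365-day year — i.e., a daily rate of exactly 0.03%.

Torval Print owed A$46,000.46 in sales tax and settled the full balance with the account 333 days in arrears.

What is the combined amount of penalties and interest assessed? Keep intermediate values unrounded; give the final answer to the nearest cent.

Penalty periods: ⌈333/30⌉ = 12; penalty = 12 × 1.25% × A$46,000.46 = A$6,900.07…
Interest: A$46,000.46 × ((1 + 0.0003)^333 − 1) = A$46,000.46 × 0.10504385… = A$4,832.0654…
Penalties + interest = A$6,900.0690 + A$4,832.0654… = A$11,732.13

A$11,732.13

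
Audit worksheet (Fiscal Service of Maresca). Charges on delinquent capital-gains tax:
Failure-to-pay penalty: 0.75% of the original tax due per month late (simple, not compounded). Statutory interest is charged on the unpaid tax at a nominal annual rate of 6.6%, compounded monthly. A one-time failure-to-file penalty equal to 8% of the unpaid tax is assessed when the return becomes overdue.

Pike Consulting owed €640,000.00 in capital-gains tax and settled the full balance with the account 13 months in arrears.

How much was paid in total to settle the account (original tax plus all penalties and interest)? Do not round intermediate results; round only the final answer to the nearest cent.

€800,900.96

Failure-to-file penalty: 8% × €640,000.00 = €51,200.00
Failure-to-pay penalty = 0.75% × €640,000.00 × 13 mo = €62,400.00
Interest (6.6%/yr ÷ 12 = 0.55%/month): €640,000.00 × ((1 + 0.0055)^13 − 1) = €47,300.9562…
Total = €640,000.00 + €113,600.0000 + €47,300.9562… = €800,900.96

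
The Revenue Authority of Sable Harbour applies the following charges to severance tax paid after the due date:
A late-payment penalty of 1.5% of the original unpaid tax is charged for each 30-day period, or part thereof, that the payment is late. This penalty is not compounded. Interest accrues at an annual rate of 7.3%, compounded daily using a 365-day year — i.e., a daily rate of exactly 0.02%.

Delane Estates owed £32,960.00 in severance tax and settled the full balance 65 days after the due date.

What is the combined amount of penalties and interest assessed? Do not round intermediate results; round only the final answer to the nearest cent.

Penalty periods: ⌈65/30⌉ = 3; penalty = 3 × 1.5% × £32,960.00 = £1,483.20
Interest: £32,960.00 × ((1 + 0.0002)^65 − 1) = £32,960.00 × 0.01308355… = £431.2338…
Penalties + interest = £1,483.2000 + £431.2338… = £1,914.43

£1,914.43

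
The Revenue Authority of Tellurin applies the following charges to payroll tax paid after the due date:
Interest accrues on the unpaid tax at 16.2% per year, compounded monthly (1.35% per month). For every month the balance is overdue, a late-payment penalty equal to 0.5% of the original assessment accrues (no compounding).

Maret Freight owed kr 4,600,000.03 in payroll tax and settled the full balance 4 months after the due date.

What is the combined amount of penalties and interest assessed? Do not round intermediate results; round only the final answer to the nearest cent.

kr 345,475.53

Late-payment penalty = 0.5% × kr 4,600,000.03 × 4 mo = kr 92,000.00…
Interest: kr 4,600,000.03 × ((1 + 0.0135)^4 − 1) = kr 4,600,000.03 × 0.0551034… = kr 253,475.5253…
Penalties + interest = kr 92,000.0006 + kr 253,475.5253… = kr 345,475.53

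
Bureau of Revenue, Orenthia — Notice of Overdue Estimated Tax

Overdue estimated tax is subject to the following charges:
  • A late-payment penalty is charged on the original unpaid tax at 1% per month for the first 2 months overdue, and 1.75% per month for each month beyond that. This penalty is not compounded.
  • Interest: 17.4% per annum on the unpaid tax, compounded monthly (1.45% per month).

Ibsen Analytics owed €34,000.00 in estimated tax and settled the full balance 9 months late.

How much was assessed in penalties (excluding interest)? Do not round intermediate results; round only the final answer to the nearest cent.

€4,845.00

Penalty, months 1–2: 2 × 1% × €34,000.00 = €680.00
Penalty, months 3–9: 7 × 1.75% × €34,000.00 = €4,165.00
Total penalty = €680.00 + €4,165.00 = €4,845.00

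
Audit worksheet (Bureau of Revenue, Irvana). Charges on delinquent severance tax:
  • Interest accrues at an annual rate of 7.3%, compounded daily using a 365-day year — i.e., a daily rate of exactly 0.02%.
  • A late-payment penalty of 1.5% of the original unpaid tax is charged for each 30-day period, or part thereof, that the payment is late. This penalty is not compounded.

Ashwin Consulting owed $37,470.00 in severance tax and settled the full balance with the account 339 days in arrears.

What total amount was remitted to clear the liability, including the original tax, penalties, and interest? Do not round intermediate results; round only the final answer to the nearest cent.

Penalty periods: ⌈339/30⌉ = 12; penalty = 12 × 1.5% × $37,470.00 = $6,744.60
Interest: $37,470.00 × ((1 + 0.0002)^339 − 1) = $37,470.00 × 0.07014400… = $2,628.2958…
Total = $37,470.00 + $6,744.6000 + $2,628.2958… = $46,842.90

$46,842.90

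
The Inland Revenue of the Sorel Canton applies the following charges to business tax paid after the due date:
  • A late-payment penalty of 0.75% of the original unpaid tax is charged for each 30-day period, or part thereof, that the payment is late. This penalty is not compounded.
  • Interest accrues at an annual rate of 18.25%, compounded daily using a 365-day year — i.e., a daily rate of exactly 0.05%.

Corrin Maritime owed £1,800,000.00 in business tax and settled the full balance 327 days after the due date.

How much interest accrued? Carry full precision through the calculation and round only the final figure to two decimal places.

£319,639.03

Interest: £1,800,000.00 × ((1 + 0.0005)^327 − 1) = £1,800,000.00 × 0.17757724… = £319,639.0262…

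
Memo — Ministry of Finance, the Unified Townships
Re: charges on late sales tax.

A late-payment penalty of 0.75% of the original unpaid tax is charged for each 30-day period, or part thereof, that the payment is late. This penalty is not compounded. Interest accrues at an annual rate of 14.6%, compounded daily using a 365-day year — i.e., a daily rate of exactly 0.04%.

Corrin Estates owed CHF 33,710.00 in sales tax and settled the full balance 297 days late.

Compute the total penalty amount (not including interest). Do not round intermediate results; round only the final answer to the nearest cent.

CHF 2,528.25

Penalty periods: ⌈297/30⌉ = 10; penalty = 10 × 0.75% × CHF 33,710.00 = CHF 2,528.25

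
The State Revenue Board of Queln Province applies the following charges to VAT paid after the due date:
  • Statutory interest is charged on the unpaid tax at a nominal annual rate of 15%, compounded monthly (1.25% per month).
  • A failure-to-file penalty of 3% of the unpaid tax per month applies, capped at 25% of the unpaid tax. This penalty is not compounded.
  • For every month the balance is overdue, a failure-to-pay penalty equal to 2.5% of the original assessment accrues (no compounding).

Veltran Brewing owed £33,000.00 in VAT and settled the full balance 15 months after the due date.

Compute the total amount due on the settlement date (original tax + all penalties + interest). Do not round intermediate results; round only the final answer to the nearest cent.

Failure-to-file: 15 × 3% × £33,000.00 = £14,850.00, capped at 25% × £33,000.00 = £8,250.00
Failure-to-pay penalty: 15 × 2.5% × £33,000.00 = £12,375.00
Interest: £33,000.00 × ((1 + 0.0125)^15 − 1) = £33,000.00 × 0.2048292… = £6,759.3630…
Total = £33,000.00 + £20,625.0000 + £6,759.3630… = £60,384.36

£60,384.36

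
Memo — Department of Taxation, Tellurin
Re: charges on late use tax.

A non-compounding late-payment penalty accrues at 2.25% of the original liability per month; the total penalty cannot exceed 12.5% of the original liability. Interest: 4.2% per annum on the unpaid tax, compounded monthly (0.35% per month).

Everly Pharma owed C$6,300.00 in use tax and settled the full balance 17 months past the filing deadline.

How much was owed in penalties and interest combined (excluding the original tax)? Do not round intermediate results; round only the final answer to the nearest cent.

Penalty (uncapped): 17 × 2.25% × C$6,300.00 = C$2,409.75; cap = 12.5% × C$6,300.00 = C$787.50 → penalty = C$787.50
Interest: C$6,300.00 × ((1 + 0.0035)^17 − 1) = C$6,300.00 × 0.0611955… = C$385.5317…
Penalties + interest = C$787.5000 + C$385.5317… = C$1,173.03

C$1,173.03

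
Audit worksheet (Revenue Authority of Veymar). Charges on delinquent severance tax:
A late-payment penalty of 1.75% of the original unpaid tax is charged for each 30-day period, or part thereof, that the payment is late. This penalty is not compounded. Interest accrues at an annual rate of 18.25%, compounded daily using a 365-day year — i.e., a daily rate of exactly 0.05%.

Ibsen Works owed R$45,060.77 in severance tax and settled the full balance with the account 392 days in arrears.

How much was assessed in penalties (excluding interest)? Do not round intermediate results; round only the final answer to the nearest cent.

Penalty periods: ⌈392/30⌉ = 14; penalty = 14 × 1.75% × R$45,060.77 = R$11,039.89…

R$11,039.89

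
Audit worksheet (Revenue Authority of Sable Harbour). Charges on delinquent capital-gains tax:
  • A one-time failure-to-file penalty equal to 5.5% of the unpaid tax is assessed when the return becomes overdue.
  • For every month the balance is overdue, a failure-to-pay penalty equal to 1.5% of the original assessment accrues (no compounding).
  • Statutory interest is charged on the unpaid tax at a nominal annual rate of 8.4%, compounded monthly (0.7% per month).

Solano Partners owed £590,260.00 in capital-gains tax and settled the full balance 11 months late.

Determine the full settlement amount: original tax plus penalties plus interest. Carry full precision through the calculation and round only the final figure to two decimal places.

£767,191.85

Failure-to-file penalty: 5.5% × £590,260.00 = £32,464.30
Failure-to-pay penalty: 11 × 1.5% × £590,260.00 = £97,392.90
Interest: £590,260.00 × ((1 + 0.007)^11 − 1) = £590,260.00 × 0.0797524… = £47,074.6488…
Total = £590,260.00 + £129,857.2000 + £47,074.6488… = £767,191.85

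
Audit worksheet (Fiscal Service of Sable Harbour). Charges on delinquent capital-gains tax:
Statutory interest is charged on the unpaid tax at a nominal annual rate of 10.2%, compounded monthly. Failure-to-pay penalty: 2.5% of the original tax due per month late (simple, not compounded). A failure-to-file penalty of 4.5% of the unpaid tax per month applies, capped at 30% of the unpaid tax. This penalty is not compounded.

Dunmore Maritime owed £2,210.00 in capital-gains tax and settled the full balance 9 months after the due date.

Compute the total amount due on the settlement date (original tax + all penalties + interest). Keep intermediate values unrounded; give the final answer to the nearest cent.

£3,545.18

Failure-to-file: 9 × 4.5% × £2,210.00 = £895.05, capped at 30% × £2,210.00 = £663.00
Failure-to-pay penalty: 9 × 2.5% × £2,210.00 = £497.25
Interest (10.2%/yr ÷ 12 = 0.85%/month): £2,210.00 × ((1 + 0.0085)^9 − 1) = £174.9287…
Total = £2,210.00 + £1,160.2500 + £174.9287… = £3,545.18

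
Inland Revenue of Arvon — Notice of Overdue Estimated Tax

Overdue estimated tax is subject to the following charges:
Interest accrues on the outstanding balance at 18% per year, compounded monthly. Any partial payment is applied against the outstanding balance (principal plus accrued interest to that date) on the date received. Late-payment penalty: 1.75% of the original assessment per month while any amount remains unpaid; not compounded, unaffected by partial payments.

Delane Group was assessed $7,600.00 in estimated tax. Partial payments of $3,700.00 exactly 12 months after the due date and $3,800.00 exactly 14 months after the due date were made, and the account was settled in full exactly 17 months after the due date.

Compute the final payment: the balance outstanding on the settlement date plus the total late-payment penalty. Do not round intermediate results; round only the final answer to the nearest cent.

$4,090.43

Monthly rate = 18% ÷ 12 = 1.5%
Balance at month 12: $7,600.0000 × (1 + 0.015)^12 = $9,086.6981…
After $3,700.00 payment: $9,086.6981… − $3,700.00 = $5,386.6981…
Balance at month 14: $5,386.6981… × (1 + 0.015)^2 = $5,549.5111…
After $3,800.00 payment: $5,549.5111… − $3,800.00 = $1,749.5111…
Balance at month 17: $1,749.5111… × (1 + 0.015)^3 = $1,829.4259…
Penalty: 17 × 1.75% × $7,600.00 = $2,261.00
Final settlement = outstanding balance + penalty = $1,829.4259… + $2,261.00 = $4,090.43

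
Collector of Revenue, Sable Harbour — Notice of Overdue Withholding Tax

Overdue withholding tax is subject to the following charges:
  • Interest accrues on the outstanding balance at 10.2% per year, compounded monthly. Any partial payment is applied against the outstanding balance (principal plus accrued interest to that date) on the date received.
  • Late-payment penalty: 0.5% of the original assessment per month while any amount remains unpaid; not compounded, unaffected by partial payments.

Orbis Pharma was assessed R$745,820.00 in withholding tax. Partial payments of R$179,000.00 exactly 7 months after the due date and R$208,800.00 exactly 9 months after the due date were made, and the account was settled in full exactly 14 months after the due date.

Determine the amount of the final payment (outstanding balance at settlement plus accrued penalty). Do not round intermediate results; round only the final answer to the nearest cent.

Monthly rate = 10.2% ÷ 12 = 0.85%
Balance at month 7: R$745,820.0000 × (1 + 0.0085)^7 = R$791,344.0533…
After R$179,000.00 payment: R$791,344.0533… − R$179,000.00 = R$612,344.0533…
Balance at month 9: R$612,344.0533… × (1 + 0.0085)^2 = R$622,798.1441…
After R$208,800.00 payment: R$622,798.1441… − R$208,800.00 = R$413,998.1441…
Balance at month 14: R$413,998.1441… × (1 + 0.0085)^5 = R$431,894.7321…
Penalty: 14 × 0.5% × R$745,820.00 = R$52,207.40
Final settlement = outstanding balance + penalty = R$431,894.7321… + R$52,207.40 = R$484,102.13

R$484,102.13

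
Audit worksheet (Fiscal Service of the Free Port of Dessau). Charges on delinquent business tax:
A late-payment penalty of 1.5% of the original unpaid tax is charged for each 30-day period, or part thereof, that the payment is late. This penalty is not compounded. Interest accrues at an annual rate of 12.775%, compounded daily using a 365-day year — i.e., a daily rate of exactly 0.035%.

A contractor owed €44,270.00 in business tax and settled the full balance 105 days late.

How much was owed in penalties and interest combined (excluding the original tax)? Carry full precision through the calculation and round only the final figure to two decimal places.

€4,313.09

Penalty periods: ⌈105/30⌉ = 4; penalty = 4 × 1.5% × €44,270.00 = €2,656.20
Interest: €44,270.00 × ((1 + 0.00035)^105 − 1) = €44,270.00 × 0.03742696… = €1,656.8915…
Penalties + interest = €2,656.2000 + €1,656.8915… = €4,313.09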